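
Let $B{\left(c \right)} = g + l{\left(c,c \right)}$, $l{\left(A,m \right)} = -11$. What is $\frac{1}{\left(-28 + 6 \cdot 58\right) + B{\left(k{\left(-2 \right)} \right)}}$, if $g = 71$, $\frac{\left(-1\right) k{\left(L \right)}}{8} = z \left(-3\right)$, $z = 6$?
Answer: $\frac{1}{380} \approx 0.0026316$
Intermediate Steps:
$k{\left(L \right)} = 144$ ($k{\left(L \right)} = - 8 \cdot 6 \left(-3\right) = \left(-8\right) \left(-18\right) = 144$)
$B{\left(c \right)} = 60$ ($B{\left(c \right)} = 71 - 11 = 60$)
$\frac{1}{\left(-28 + 6 \cdot 58\right) + B{\left(k{\left(-2 \right)} \right)}} = \frac{1}{\left(-28 + 6 \cdot 58\right) + 60} = \frac{1}{\left(-28 + 348\right) + 60} = \frac{1}{320 + 60} = \frac{1}{380}$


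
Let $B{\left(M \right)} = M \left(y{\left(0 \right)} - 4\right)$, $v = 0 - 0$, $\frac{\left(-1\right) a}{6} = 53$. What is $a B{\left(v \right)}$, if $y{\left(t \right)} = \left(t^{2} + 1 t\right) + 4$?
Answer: $0$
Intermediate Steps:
$a = -318$ ($a = \left(-6\right) 53 = -318$)
$y{\left(t \right)} = 4 + t + t^{2}$ ($y{\left(t \right)} = \left(t^{2} + t\right) + 4 = \left(t + t^{2}\right) + 4 = 4 + t + t^{2}$)
$v = 0$ ($v = 0 + 0 = 0$)
$B{\left(M \right)} = 0$ ($B{\left(M \right)} = M \left(\left(4 + 0 + 0^{2}\right) - 4\right) = M \left(\left(4 + 0 + 0\right) - 4\right) = M \left(4 - 4\right) = M 0 = 0$)
$a B{\left(v \right)} = \left(-318\right) 0 = 0$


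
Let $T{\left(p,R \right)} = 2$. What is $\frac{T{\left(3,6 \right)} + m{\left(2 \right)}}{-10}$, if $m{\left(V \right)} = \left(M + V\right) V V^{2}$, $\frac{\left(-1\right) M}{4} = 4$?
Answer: $11$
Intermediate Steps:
$M = -16$ ($M = \left(-4\right) 4 = -16$)
$m{\left(V \right)} = V^{3} \left(-16 + V\right)$ ($m{\left(V \right)} = \left(-16 + V\right) V V^{2} = V \left(-16 + V\right) V^{2} = V^{3} \left(-16 + V\right)$)
$\frac{T{\left(3,6 \right)} + m{\left(2 \right)}}{-10} = \frac{2 + 2^{3} \left(-16 + 2\right)}{-10} = \left(2 + 8 \left(-14\right)\right) \left(- \frac{1}{10}\right) = \left(2 - 112\right) \left(- \frac{1}{10}\right) = \left(-110\right) \left(- \frac{1}{10}\right) = 11$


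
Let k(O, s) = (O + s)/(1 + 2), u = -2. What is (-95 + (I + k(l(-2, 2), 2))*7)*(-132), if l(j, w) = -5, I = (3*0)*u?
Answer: 13464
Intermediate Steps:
I = 0 (I = (3*0)*(-2) = 0*(-2) = 0)
k(O, s) = O/3 + s/3 (k(O, s) = (O + s)/3 = (O + s)*(⅓) = O/3 + s/3)
(-95 + (I + k(l(-2, 2), 2))*7)*(-132) = (-95 + (0 + ((⅓)*(-5) + (⅓)*2))*7)*(-132) = (-95 + (0 + (-5/3 + ⅔))*7)*(-132) = (-95 + (0 - 1)*7)*(-132) = (-95 - 1*7)*(-132) = (-95 - 7)*(-132) = -102*(-132) = 13464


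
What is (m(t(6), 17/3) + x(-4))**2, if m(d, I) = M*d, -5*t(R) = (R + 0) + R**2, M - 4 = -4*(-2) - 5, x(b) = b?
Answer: 98596/25 ≈ 3943.8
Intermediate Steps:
M = 7 (M = 4 + (-4*(-2) - 5) = 4 + (8 - 5) = 4 + 3 = 7)
t(R) = -R/5 - R**2/5 (t(R) = -((R + 0) + R**2)/5 = -(R + R**2)/5 = -R/5 - R**2/5)
m(d, I) = 7*d
(m(t(6), 17/3) + x(-4))**2 = (7*(-1/5*6*(1 + 6)) - 4)**2 = (7*(-1/5*6*7) - 4)**2 = (7*(-42/5) - 4)**2 = (-294/5 - 4)**2 = (-314/5)**2 = 98596/25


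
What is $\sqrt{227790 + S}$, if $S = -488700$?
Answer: $3 i \sqrt{28990} \approx 510.79 i$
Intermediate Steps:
$\sqrt{227790 + S} = \sqrt{227790 - 488700} = \sqrt{-260910} = 3 i \sqrt{28990}$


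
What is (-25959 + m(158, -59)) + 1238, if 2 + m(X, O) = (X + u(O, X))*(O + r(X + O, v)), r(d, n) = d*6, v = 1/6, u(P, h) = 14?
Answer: 67297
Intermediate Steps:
v = 1/6 ≈ 0.16667
r(d, n) = 6*d
m(X, O) = -2 + (14 + X)*(6*X + 7*O) (m(X, O) = -2 + (X + 14)*(O + 6*(X + O)) = -2 + (14 + X)*(O + 6*(O + X)) = -2 + (14 + X)*(O + (6*O + 6*X)) = -2 + (14 + X)*(6*X + 7*O))
(-25959 + m(158, -59)) + 1238 = (-25959 + (-2 + 84*158 + 98*(-59) - 59*158 + 6*158*(-59 + 158))) + 1238 = (-25959 + (-2 + 13272 - 5782 - 9322 + 6*158*99)) + 1238 = (-25959 + (-2 + 13272 - 5782 - 9322 + 93852)) + 1238 = (-25959 + 92018) + 1238 = 66059 + 1238 = 67297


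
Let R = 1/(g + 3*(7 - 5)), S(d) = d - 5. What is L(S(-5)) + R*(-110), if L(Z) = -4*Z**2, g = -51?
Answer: -3578/9 ≈ -397.56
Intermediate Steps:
S(d) = -5 + d
R = -1/45 (R = 1/(-51 + 3*(7 - 5)) = 1/(-51 + 3*2) = 1/(-51 + 6) = 1/(-45) = -1/45 ≈ -0.022222)
L(S(-5)) + R*(-110) = -4*(-5 - 5)**2 - 1/45*(-110) = -4*(-10)**2 + 22/9 = -4*100 + 22/9 = -400 + 22/9 = -3578/9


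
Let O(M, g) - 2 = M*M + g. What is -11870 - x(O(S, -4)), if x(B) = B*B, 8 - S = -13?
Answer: -204591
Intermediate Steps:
S = 21 (S = 8 - 1*(-13) = 8 + 13 = 21)
O(M, g) = 2 + g + M² (O(M, g) = 2 + (M*M + g) = 2 + (M² + g) = 2 + (g + M²) = 2 + g + M²)
x(B) = B²
-11870 - x(O(S, -4)) = -11870 - (2 - 4 + 21²)² = -11870 - (2 - 4 + 441)² = -11870 - 1*439² = -11870 - 1*192721 = -11870 - 192721 = -204591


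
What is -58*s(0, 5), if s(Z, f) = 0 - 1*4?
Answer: 232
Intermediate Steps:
s(Z, f) = -4 (s(Z, f) = 0 - 4 = -4)
-58*s(0, 5) = -58*(-4) = 232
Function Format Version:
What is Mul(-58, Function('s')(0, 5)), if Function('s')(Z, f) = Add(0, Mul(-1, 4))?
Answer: 232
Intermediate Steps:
Function('s')(Z, f) = -4 (Function('s')(Z, f) = Add(0, -4) = -4)
Mul(-58, Function('s')(0, 5)) = Mul(-58, -4) = 232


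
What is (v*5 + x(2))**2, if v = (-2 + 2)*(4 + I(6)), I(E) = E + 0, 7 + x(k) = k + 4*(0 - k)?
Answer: 169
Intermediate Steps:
x(k) = -7 - 3*k (x(k) = -7 + (k + 4*(0 - k)) = -7 + (k + 4*(-k)) = -7 + (k - 4*k) = -7 - 3*k)
I(E) = E
v = 0 (v = (-2 + 2)*(4 + 6) = 0*10 = 0)
(v*5 + x(2))**2 = (0*5 + (-7 - 3*2))**2 = (0 + (-7 - 6))**2 = (0 - 13)**2 = (-13)**2 = 169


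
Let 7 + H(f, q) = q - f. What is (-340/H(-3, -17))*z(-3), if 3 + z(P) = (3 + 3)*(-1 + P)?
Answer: -3060/7 ≈ -437.14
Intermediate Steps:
z(P) = -9 + 6*P (z(P) = -3 + (3 + 3)*(-1 + P) = -3 + 6*(-1 + P) = -3 + (-6 + 6*P) = -9 + 6*P)
H(f, q) = -7 + q - f (H(f, q) = -7 + (q - f) = -7 + q - f)
(-340/H(-3, -17))*z(-3) = (-340/(-7 - 17 - 1*(-3)))*(-9 + 6*(-3)) = (-340/(-7 - 17 + 3))*(-9 - 18) = -340/(-21)*(-27) = -340*(-1/21)*(-27) = (340/21)*(-27) = -3060/7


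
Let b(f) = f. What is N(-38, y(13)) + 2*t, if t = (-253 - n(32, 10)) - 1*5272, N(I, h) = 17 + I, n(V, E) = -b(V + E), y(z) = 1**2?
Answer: -10987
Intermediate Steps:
y(z) = 1
n(V, E) = -E - V (n(V, E) = -(V + E) = -(E + V) = -E - V)
t = -5483 (t = (-253 - (-1*10 - 1*32)) - 1*5272 = (-253 - (-10 - 32)) - 5272 = (-253 - 1*(-42)) - 5272 = (-253 + 42) - 5272 = -211 - 5272 = -5483)
N(-38, y(13)) + 2*t = (17 - 38) + 2*(-5483) = -21 - 10966 = -10987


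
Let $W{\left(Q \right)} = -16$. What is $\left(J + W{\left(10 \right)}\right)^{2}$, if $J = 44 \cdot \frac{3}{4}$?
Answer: $289$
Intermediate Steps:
$J = 33$ ($J = 44 \cdot 3 \cdot \frac{1}{4} = 44 \cdot \frac{3}{4} = 33$)
$\left(J + W{\left(10 \right)}\right)^{2} = \left(33 - 16\right)^{2} = 17^{2} = 289$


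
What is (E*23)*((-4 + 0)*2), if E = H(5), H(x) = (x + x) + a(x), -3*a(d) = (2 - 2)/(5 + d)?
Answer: -1840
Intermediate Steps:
a(d) = 0 (a(d) = -(2 - 2)/(3*(5 + d)) = -0/(5 + d) = -1/3*0 = 0)
H(x) = 2*x (H(x) = (x + x) + 0 = 2*x + 0 = 2*x)
E = 10 (E = 2*5 = 10)
(E*23)*((-4 + 0)*2) = (10*23)*((-4 + 0)*2) = 230*(-4*2) = 230*(-8) = -1840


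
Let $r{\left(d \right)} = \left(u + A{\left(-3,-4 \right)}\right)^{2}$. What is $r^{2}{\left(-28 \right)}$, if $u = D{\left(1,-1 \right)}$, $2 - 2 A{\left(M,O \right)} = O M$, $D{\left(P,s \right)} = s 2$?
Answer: $2401$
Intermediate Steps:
$D{\left(P,s \right)} = 2 s$
$A{\left(M,O \right)} = 1 - \frac{M O}{2}$ ($A{\left(M,O \right)} = 1 - \frac{O M}{2} = 1 - \frac{M O}{2}$)
$u = -2$ ($u = 2 \left(-1\right) = -2$)
$r{\left(d \right)} = 49$ ($r{\left(d \right)} = \left(-2 + \left(1 - \left(- \frac{3}{2}\right) \left(-4\right)\right)\right)^{2} = \left(-2 + \left(1 - 6\right)\right)^{2} = \left(-2 - 5\right)^{2} = \left(-7\right)^{2} = 49$)
$r^{2}{\left(-28 \right)} = 49^{2} = 2401$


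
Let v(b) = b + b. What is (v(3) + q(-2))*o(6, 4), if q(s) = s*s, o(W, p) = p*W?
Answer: 240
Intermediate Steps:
o(W, p) = W*p
q(s) = s²
v(b) = 2*b
(v(3) + q(-2))*o(6, 4) = (2*3 + (-2)²)*(6*4) = (6 + 4)*24 = 10*24 = 240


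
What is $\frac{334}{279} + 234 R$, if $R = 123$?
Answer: $\frac{8030512}{279} \approx 28783.0$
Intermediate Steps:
$\frac{334}{279} + 234 R = \frac{334}{279} + 234 \cdot 123 = 334 \cdot \frac{1}{279} + 28782 = \frac{334}{279} + 28782 = \frac{8030512}{279}$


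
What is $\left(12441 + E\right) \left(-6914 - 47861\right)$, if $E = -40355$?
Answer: $1528989350$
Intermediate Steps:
$\left(12441 + E\right) \left(-6914 - 47861\right) = \left(12441 - 40355\right) \left(-6914 - 47861\right) = \left(-27914\right) \left(-54775\right) = 1528989350$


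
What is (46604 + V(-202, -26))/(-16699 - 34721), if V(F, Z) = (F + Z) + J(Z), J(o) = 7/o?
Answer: -401923/445640 ≈ -0.90190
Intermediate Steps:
V(F, Z) = F + Z + 7/Z (V(F, Z) = (F + Z) + 7/Z = F + Z + 7/Z)
(46604 + V(-202, -26))/(-16699 - 34721) = (46604 + (-202 - 26 + 7/(-26)))/(-16699 - 34721) = (46604 + (-202 - 26 + 7*(-1/26)))/(-51420) = (46604 + (-202 - 26 - 7/26))*(-1/51420) = (46604 - 5935/26)*(-1/51420) = (1205769/26)*(-1/51420) = -401923/445640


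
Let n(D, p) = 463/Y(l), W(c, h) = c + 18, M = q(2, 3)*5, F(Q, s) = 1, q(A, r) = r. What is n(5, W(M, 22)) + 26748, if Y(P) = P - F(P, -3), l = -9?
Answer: 267017/10 ≈ 26702.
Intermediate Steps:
M = 15 (M = 3*5 = 15)
W(c, h) = 18 + c
Y(P) = -1 + P (Y(P) = P - 1*1 = P - 1 = -1 + P)
n(D, p) = -463/10 (n(D, p) = 463/(-1 - 9) = 463/(-10) = 463*(-1/10) = -463/10)
n(5, W(M, 22)) + 26748 = -463/10 + 26748 = 267017/10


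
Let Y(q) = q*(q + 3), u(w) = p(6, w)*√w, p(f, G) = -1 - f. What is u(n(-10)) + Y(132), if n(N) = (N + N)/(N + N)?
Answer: 17813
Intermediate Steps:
n(N) = 1 (n(N) = (2*N)/((2*N)) = (2*N)*(1/(2*N)) = 1)
u(w) = -7*√w (u(w) = (-1 - 1*6)*√w = (-1 - 6)*√w = -7*√w)
Y(q) = q*(3 + q)
u(n(-10)) + Y(132) = -7*√1 + 132*(3 + 132) = -7*1 + 132*135 = -7 + 17820 = 17813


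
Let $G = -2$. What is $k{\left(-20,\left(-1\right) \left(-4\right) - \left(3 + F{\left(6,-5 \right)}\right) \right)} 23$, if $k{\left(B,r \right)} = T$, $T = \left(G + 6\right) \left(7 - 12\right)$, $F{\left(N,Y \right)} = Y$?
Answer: $-460$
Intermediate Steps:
$T = -20$ ($T = \left(-2 + 6\right) \left(7 - 12\right) = 4 \left(-5\right) = -20$)
$k{\left(B,r \right)} = -20$
$k{\left(-20,\left(-1\right) \left(-4\right) - \left(3 + F{\left(6,-5 \right)}\right) \right)} 23 = \left(-20\right) 23 = -460$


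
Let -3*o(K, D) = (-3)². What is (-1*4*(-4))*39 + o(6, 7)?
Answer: 621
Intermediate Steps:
o(K, D) = -3 (o(K, D) = -⅓*(-3)² = -⅓*9 = -3)
(-1*4*(-4))*39 + o(6, 7) = (-1*4*(-4))*39 - 3 = -4*(-4)*39 - 3 = 16*39 - 3 = 624 - 3 = 621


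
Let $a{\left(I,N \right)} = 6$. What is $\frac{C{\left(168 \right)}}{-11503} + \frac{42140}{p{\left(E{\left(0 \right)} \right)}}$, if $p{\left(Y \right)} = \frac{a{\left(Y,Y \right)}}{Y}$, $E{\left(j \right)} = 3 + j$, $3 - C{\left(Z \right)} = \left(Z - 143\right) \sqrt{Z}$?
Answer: $\frac{242368207}{11503} + \frac{50 \sqrt{42}}{11503} \approx 21070.0$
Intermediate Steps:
$C{\left(Z \right)} = 3 - \sqrt{Z} \left(-143 + Z\right)$ ($C{\left(Z \right)} = 3 - \left(Z - 143\right) \sqrt{Z} = 3 - \left(-143 + Z\right) \sqrt{Z} = 3 - \sqrt{Z} \left(-143 + Z\right)$)
$p{\left(Y \right)} = \frac{6}{Y}$
$\frac{C{\left(168 \right)}}{-11503} + \frac{42140}{p{\left(E{\left(0 \right)} \right)}} = \frac{3 - 168^{\frac{3}{2}} + 143 \sqrt{168}}{-11503} + \frac{42140}{6 \frac{1}{3 + 0}} = \left(3 - 336 \sqrt{42} + 143 \cdot 2 \sqrt{42}\right) \left(- \frac{1}{11503}\right) + \frac{42140}{6 \cdot \frac{1}{3}} = \left(3 - 336 \sqrt{42} + 286 \sqrt{42}\right) \left(- \frac{1}{11503}\right) + \frac{42140}{6 \cdot \frac{1}{3}} = \left(3 - 50 \sqrt{42}\right) \left(- \frac{1}{11503}\right) + \frac{42140}{2} = \left(- \frac{3}{11503} + \frac{50 \sqrt{42}}{11503}\right) + 42140 \cdot \frac{1}{2} = \left(- \frac{3}{11503} + \frac{50 \sqrt{42}}{11503}\right) + 21070 = \frac{242368207}{11503} + \frac{50 \sqrt{42}}{11503}$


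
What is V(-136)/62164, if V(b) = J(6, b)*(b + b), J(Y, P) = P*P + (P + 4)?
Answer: -1248752/15541 ≈ -80.352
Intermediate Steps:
J(Y, P) = 4 + P + P**2 (J(Y, P) = P**2 + (4 + P) = 4 + P + P**2)
V(b) = 2*b*(4 + b + b**2) (V(b) = (4 + b + b**2)*(b + b) = (4 + b + b**2)*(2*b) = 2*b*(4 + b + b**2))
V(-136)/62164 = (2*(-136)*(4 - 136 + (-136)**2))/62164 = (2*(-136)*(4 - 136 + 18496))*(1/62164) = (2*(-136)*18364)*(1/62164) = -4995008*1/62164 = -1248752/15541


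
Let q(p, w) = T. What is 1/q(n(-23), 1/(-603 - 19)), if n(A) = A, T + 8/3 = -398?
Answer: -3/1202 ≈ -0.0024958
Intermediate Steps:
T = -1202/3 (T = -8/3 - 398 = -1202/3 ≈ -400.67)
q(p, w) = -1202/3
1/q(n(-23), 1/(-603 - 19)) = 1/(-1202/3) = -3/1202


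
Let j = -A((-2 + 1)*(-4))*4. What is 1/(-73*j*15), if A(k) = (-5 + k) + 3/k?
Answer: -1/1095 ≈ -0.00091324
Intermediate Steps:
A(k) = -5 + k + 3/k
j = 1 (j = -(-5 + (-2 + 1)*(-4) + 3/(((-2 + 1)*(-4))))*4 = -(-5 - 1*(-4) + 3/((-1*(-4))))*4 = -(-5 + 4 + 3/4)*4 = -(-5 + 4 + 3*(¼))*4 = -(-5 + 4 + ¾)*4 = -1*(-¼)*4 = (¼)*4 = 1)
1/(-73*j*15) = 1/(-73*1*15) = 1/(-73*15) = 1/(-1095) = -1/1095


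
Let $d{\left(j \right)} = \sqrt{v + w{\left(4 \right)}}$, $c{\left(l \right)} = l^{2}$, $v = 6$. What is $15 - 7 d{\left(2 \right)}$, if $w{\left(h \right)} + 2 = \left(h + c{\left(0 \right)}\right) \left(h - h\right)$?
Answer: $1$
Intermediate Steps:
$w{\left(h \right)} = -2$ ($w{\left(h \right)} = -2 + \left(h + 0^{2}\right) \left(h - h\right) = -2 + \left(h + 0\right) 0 = -2 + h 0 = -2 + 0 = -2$)
$d{\left(j \right)} = 2$ ($d{\left(j \right)} = \sqrt{6 - 2} = \sqrt{4} = 2$)
$15 - 7 d{\left(2 \right)} = 15 - 14 = 1$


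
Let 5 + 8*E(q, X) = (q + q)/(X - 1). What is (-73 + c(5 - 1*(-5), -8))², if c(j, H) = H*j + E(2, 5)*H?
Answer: 22201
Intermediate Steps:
E(q, X) = -5/8 + q/(4*(-1 + X)) (E(q, X) = -5/8 + ((q + q)/(X - 1))/8 = -5/8 + ((2*q)/(-1 + X))/8 = -5/8 + (2*q/(-1 + X))/8 = -5/8 + q/(4*(-1 + X)))
c(j, H) = -H/2 + H*j (c(j, H) = H*j + ((5 - 5*5 + 2*2)/(8*(-1 + 5)))*H = H*j + ((⅛)*(5 - 25 + 4)/4)*H = H*j + ((⅛)*(¼)*(-16))*H = H*j - H/2 = -H/2 + H*j)
(-73 + c(5 - 1*(-5), -8))² = (-73 - 8*(-½ + (5 - 1*(-5))))² = (-73 - 8*(-½ + (5 + 5)))² = (-73 - 8*(-½ + 10))² = (-73 - 8*19/2)² = (-73 - 76)² = (-149)² = 22201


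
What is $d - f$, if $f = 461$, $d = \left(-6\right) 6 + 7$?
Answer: $-490$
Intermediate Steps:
$d = -29$ ($d = -36 + 7 = -29$)
$d - f = -29 - 461 = -490$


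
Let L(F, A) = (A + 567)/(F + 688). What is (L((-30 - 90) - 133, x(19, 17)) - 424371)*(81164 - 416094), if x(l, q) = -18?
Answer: 4121890533432/29 ≈ 1.4213e+11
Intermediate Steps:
L(F, A) = (567 + A)/(688 + F)
(L((-30 - 90) - 133, x(19, 17)) - 424371)*(81164 - 416094) = ((567 - 18)/(688 + ((-30 - 90) - 133)) - 424371)*(81164 - 416094) = (549/(688 + (-120 - 133)) - 424371)*(-334930) = (549/(688 - 253) - 424371)*(-334930) = (549/435 - 424371)*(-334930) = ((1/435)*549 - 424371)*(-334930) = (183/145 - 424371)*(-334930) = -61533612/145*(-334930) = 4121890533432/29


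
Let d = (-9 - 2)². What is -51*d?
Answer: -6171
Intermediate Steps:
d = 121 (d = (-11)² = 121)
-51*d = -51*121 = -6171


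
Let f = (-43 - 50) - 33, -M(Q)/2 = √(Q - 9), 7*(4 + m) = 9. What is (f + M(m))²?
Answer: 110804/7 + 72*I*√574 ≈ 15829.0 + 1725.0*I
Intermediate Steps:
m = -19/7 (m = -4 + (⅐)*9 = -4 + 9/7 = -19/7 ≈ -2.7143)
M(Q) = -2*√(-9 + Q) (M(Q) = -2*√(Q - 9) = -2*√(-9 + Q))
f = -126 (f = -93 - 33 = -126)
(f + M(m))² = (-126 - 2*√(-9 - 19/7))² = (-126 - 2*I*√574/7)²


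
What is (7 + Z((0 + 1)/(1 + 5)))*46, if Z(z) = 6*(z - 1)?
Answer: 92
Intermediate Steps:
Z(z) = -6 + 6*z (Z(z) = 6*(-1 + z) = -6 + 6*z)
(7 + Z((0 + 1)/(1 + 5)))*46 = (7 + (-6 + 6*((0 + 1)/(1 + 5))))*46 = (7 + (-6 + 6*(1/6)))*46 = (7 + (-6 + 6*(1*(⅙))))*46 = (7 + (-6 + 6*(⅙)))*46 = (7 + (-6 + 1))*46 = (7 - 5)*46 = 2*46 = 92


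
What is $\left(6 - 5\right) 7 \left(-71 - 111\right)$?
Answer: $-1274$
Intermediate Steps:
$\left(6 - 5\right) 7 \left(-71 - 111\right) = 1 \cdot 7 \left(-182\right) = 7 \left(-182\right) = -1274$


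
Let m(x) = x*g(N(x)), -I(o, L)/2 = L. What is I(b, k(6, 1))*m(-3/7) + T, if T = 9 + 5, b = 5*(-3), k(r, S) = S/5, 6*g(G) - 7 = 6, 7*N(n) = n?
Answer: 503/35 ≈ 14.371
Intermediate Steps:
N(n) = n/7
g(G) = 13/6 (g(G) = 7/6 + (⅙)*6 = 7/6 + 1 = 13/6)
k(r, S) = S/5 (k(r, S) = S*(⅕) = S/5)
b = -15
I(o, L) = -2*L
m(x) = 13*x/6 (m(x) = x*(13/6) = 13*x/6)
T = 14
I(b, k(6, 1))*m(-3/7) + T = (-2/5)*(13*(-3/7)/6) + 14 = (-2*⅕)*(13*(-3*⅐)/6) + 14 = -13*(-3)/(15*7) + 14 = -⅖*(-13/14) + 14 = 13/35 + 14 = 503/35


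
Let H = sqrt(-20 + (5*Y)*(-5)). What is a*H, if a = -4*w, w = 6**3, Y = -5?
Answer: -864*sqrt(105) ≈ -8853.4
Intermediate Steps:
w = 216
H = sqrt(105) (H = sqrt(-20 + (5*(-5))*(-5)) = sqrt(-20 - 25*(-5)) = sqrt(-20 + 125) = sqrt(105) ≈ 10.247)
a = -864 (a = -4*216 = -864)
a*H = -864*sqrt(105)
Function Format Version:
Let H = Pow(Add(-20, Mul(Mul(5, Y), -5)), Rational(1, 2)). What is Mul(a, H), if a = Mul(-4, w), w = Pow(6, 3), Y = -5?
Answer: Mul(-864, Pow(105, Rational(1, 2))) ≈ -8853.4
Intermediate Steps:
w = 216
H = Pow(105, Rational(1, 2)) (H = Pow(Add(-20, Mul(Mul(5, -5), -5)), Rational(1, 2)) = Pow(Add(-20, Mul(-25, -5)), Rational(1, 2)) = Pow(Add(-20, 125), Rational(1, 2)) = Pow(105, Rational(1, 2)) ≈ 10.247)
a = -864 (a = Mul(-4, 216) = -864)
Mul(a, H) = Mul(-864, Pow(105, Rational(1, 2)))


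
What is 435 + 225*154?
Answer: 35085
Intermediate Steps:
435 + 225*154 = 435 + 34650 = 35085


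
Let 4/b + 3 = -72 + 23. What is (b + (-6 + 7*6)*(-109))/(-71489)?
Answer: 51013/929357 ≈ 0.054891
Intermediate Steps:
b = -1/13 (b = 4/(-3 + (-72 + 23)) = 4/(-3 - 49) = 4/(-52) = 4*(-1/52) = -1/13 ≈ -0.076923)
(b + (-6 + 7*6)*(-109))/(-71489) = (-1/13 + (-6 + 7*6)*(-109))/(-71489) = (-1/13 + (-6 + 42)*(-109))*(-1/71489) = (-1/13 + 36*(-109))*(-1/71489) = (-1/13 - 3924)*(-1/71489) = -51013/13*(-1/71489) = 51013/929357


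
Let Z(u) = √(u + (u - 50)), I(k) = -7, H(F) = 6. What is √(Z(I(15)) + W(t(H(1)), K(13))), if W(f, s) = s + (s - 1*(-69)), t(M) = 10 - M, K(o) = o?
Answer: √(95 + 8*I) ≈ 9.7554 + 0.41003*I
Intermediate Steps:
Z(u) = √(-50 + 2*u) (Z(u) = √(u + (-50 + u)) = √(-50 + 2*u))
W(f, s) = 69 + 2*s (W(f, s) = s + (s + 69) = s + (69 + s) = 69 + 2*s)
√(Z(I(15)) + W(t(H(1)), K(13))) = √(√(-50 + 2*(-7)) + (69 + 2*13)) = √(√(-50 - 14) + (69 + 26)) = √(√(-64) + 95) = √(8*I + 95) = √(95 + 8*I)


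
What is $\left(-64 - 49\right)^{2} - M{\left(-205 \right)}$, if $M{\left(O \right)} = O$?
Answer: $12974$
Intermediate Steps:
$\left(-64 - 49\right)^{2} - M{\left(-205 \right)} = \left(-64 - 49\right)^{2} - -205 = \left(-113\right)^{2} + 205 = 12769 + 205 = 12974$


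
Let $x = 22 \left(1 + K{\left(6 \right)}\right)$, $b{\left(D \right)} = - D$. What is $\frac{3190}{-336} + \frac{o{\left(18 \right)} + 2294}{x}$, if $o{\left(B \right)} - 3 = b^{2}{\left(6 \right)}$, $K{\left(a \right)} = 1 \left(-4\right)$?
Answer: $- \frac{27623}{616} \approx -44.843$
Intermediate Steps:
$K{\left(a \right)} = -4$
$o{\left(B \right)} = 39$ ($o{\left(B \right)} = 3 + \left(\left(-1\right) 6\right)^{2} = 3 + \left(-6\right)^{2} = 3 + 36 = 39$)
$x = -66$ ($x = 22 \left(1 - 4\right) = 22 \left(-3\right) = -66$)
$\frac{3190}{-336} + \frac{o{\left(18 \right)} + 2294}{x} = \frac{3190}{-336} + \frac{39 + 2294}{-66} = 3190 \left(- \frac{1}{336}\right) + 2333 \left(- \frac{1}{66}\right) = - \frac{1595}{168} - \frac{2333}{66} = - \frac{27623}{616}$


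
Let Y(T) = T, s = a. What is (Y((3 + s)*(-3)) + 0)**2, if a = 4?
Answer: 441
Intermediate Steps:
s = 4
(Y((3 + s)*(-3)) + 0)**2 = ((3 + 4)*(-3) + 0)**2 = (7*(-3) + 0)**2 = (-21 + 0)**2 = (-21)**2 = 441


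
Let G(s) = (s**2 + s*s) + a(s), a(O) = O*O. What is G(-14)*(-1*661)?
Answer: -388668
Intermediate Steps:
a(O) = O**2
G(s) = 3*s**2 (G(s) = (s**2 + s*s) + s**2 = (s**2 + s**2) + s**2 = 2*s**2 + s**2 = 3*s**2)
G(-14)*(-1*661) = (3*(-14)**2)*(-1*661) = (3*196)*(-661) = 588*(-661) = -388668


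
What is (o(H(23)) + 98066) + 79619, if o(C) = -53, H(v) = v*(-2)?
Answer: 177632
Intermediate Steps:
H(v) = -2*v
(o(H(23)) + 98066) + 79619 = (-53 + 98066) + 79619 = 98013 + 79619 = 177632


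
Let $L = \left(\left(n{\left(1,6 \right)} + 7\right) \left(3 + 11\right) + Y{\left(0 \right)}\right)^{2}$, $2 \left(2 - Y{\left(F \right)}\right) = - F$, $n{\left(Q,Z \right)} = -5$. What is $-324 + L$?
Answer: $576$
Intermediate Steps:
$Y{\left(F \right)} = 2 + \frac{F}{2}$ ($Y{\left(F \right)} = 2 - \frac{\left(-1\right) F}{2} = 2 + \frac{F}{2}$)
$L = 900$ ($L = \left(\left(-5 + 7\right) \left(3 + 11\right) + \left(2 + \frac{1}{2} \cdot 0\right)\right)^{2} = \left(2 \cdot 14 + \left(2 + 0\right)\right)^{2} = \left(28 + 2\right)^{2} = 30^{2} = 900$)
$-324 + L = -324 + 900 = 576$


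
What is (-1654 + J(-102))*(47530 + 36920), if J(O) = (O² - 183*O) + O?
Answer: 2306667300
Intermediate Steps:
J(O) = O² - 182*O
(-1654 + J(-102))*(47530 + 36920) = (-1654 - 102*(-182 - 102))*(47530 + 36920) = (-1654 - 102*(-284))*84450 = (-1654 + 28968)*84450 = 27314*84450 = 2306667300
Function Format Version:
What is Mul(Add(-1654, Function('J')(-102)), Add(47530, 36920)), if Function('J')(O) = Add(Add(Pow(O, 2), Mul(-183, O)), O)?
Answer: 2306667300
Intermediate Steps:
Function('J')(O) = Add(Pow(O, 2), Mul(-182, O))
Mul(Add(-1654, Function('J')(-102)), Add(47530, 36920)) = Mul(Add(-1654, Mul(-102, Add(-182, -102))), Add(47530, 36920)) = Mul(Add(-1654, Mul(-102, -284)), 84450) = Mul(Add(-1654, 28968), 84450) = Mul(27314, 84450) = 2306667300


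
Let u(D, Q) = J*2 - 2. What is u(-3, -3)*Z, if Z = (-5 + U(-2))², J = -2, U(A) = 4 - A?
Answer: -6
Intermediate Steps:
u(D, Q) = -6 (u(D, Q) = -2*2 - 2 = -4 - 2 = -6)
Z = 1 (Z = (-5 + (4 - 1*(-2)))² = (-5 + (4 + 2))² = (-5 + 6)² = 1² = 1)
u(-3, -3)*Z = -6*1 = -6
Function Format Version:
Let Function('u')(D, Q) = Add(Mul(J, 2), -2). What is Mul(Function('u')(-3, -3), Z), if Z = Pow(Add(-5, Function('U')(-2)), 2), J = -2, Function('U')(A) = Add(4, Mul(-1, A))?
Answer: -6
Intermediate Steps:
Function('u')(D, Q) = -6 (Function('u')(D, Q) = Add(Mul(-2, 2), -2) = Add(-4, -2) = -6)
Z = 1 (Z = Pow(Add(-5, Add(4, Mul(-1, -2))), 2) = Pow(Add(-5, Add(4, 2)), 2) = Pow(Add(-5, 6), 2) = Pow(1, 2) = 1)
Mul(Function('u')(-3, -3), Z) = Mul(-6, 1) = -6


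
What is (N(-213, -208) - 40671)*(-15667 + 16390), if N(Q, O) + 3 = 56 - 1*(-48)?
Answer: -29332110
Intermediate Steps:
N(Q, O) = 101 (N(Q, O) = -3 + (56 - 1*(-48)) = -3 + (56 + 48) = -3 + 104 = 101)
(N(-213, -208) - 40671)*(-15667 + 16390) = (101 - 40671)*(-15667 + 16390) = -40570*723 = -29332110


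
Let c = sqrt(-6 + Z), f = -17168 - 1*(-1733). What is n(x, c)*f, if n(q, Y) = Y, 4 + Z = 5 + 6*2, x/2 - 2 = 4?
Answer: -15435*sqrt(7) ≈ -40837.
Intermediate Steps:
x = 12 (x = 4 + 2*4 = 4 + 8 = 12)
Z = 13 (Z = -4 + (5 + 6*2) = -4 + (5 + 12) = -4 + 17 = 13)
f = -15435 (f = -17168 + 1733 = -15435)
c = sqrt(7) (c = sqrt(-6 + 13) = sqrt(7) ≈ 2.6458)
n(x, c)*f = sqrt(7)*(-15435) = -15435*sqrt(7)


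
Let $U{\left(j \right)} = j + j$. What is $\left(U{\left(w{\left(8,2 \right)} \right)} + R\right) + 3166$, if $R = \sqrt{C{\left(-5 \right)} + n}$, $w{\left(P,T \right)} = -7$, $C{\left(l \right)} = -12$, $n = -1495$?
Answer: $3152 + i \sqrt{1507} \approx 3152.0 + 38.82 i$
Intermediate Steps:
$U{\left(j \right)} = 2 j$
$R = i \sqrt{1507}$ ($R = \sqrt{-12 - 1495} = \sqrt{-1507} = i \sqrt{1507} \approx 38.82 i$)
$\left(U{\left(w{\left(8,2 \right)} \right)} + R\right) + 3166 = \left(2 \left(-7\right) + i \sqrt{1507}\right) + 3166 = \left(-14 + i \sqrt{1507}\right) + 3166 = 3152 + i \sqrt{1507}$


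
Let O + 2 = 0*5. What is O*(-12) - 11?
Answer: 13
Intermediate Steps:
O = -2 (O = -2 + 0*5 = -2 + 0 = -2)
O*(-12) - 11 = -2*(-12) - 11 = 24 - 11 = 13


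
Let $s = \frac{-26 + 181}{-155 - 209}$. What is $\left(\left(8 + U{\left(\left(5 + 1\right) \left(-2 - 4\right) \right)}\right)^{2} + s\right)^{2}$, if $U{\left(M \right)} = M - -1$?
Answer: $\frac{70331570401}{132496} \approx 5.3082 \cdot 10^{5}$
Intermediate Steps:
$U{\left(M \right)} = 1 + M$ ($U{\left(M \right)} = M + 1 = 1 + M$)
$s = - \frac{155}{364}$ ($s = \frac{155}{-364} = 155 \left(- \frac{1}{364}\right) = - \frac{155}{364} \approx -0.42582$)
$\left(\left(8 + U{\left(\left(5 + 1\right) \left(-2 - 4\right) \right)}\right)^{2} + s\right)^{2} = \left(\left(8 + \left(1 + \left(5 + 1\right) \left(-2 - 4\right)\right)\right)^{2} - \frac{155}{364}\right)^{2} = \left(\left(8 + \left(1 + 6 \left(-6\right)\right)\right)^{2} - \frac{155}{364}\right)^{2} = \left(\left(8 + \left(1 - 36\right)\right)^{2} - \frac{155}{364}\right)^{2} = \left(\left(8 - 35\right)^{2} - \frac{155}{364}\right)^{2} = \left(\left(-27\right)^{2} - \frac{155}{364}\right)^{2} = \left(729 - \frac{155}{364}\right)^{2} = \left(\frac{265201}{364}\right)^{2} = \frac{70331570401}{132496}$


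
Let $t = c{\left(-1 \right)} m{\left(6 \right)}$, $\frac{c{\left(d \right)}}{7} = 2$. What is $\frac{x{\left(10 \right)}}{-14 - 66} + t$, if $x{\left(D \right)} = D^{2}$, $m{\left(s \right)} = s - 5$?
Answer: $\frac{51}{4} \approx 12.75$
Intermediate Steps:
$m{\left(s \right)} = -5 + s$
$c{\left(d \right)} = 14$ ($c{\left(d \right)} = 7 \cdot 2 = 14$)
$t = 14$ ($t = 14 \left(-5 + 6\right) = 14 \cdot 1 = 14$)
$\frac{x{\left(10 \right)}}{-14 - 66} + t = \frac{10^{2}}{-14 - 66} + 14 = \frac{1}{-80} \cdot 100 + 14 = \left(- \frac{1}{80}\right) 100 + 14 = - \frac{5}{4} + 14 = \frac{51}{4}$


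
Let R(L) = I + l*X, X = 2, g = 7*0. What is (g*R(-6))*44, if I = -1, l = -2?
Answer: 0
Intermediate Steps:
g = 0
R(L) = -5 (R(L) = -1 - 2*2 = -1 - 4 = -5)
(g*R(-6))*44 = (0*(-5))*44 = 0*44 = 0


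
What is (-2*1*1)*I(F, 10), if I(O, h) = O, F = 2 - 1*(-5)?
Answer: -14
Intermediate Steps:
F = 7 (F = 2 + 5 = 7)
(-2*1*1)*I(F, 10) = (-2*1*1)*7 = -2*1*7 = -2*7 = -14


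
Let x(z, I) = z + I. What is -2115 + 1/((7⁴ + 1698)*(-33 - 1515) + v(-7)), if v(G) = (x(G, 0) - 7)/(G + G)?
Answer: -13420205866/6345251 ≈ -2115.0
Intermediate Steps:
x(z, I) = I + z
v(G) = (-7 + G)/(2*G) (v(G) = ((0 + G) - 7)/(G + G) = (G - 7)/((2*G)) = (-7 + G)*(1/(2*G)) = (-7 + G)/(2*G))
-2115 + 1/((7⁴ + 1698)*(-33 - 1515) + v(-7)) = -2115 + 1/((7⁴ + 1698)*(-33 - 1515) + (½)*(-7 - 7)/(-7)) = -2115 + 1/((2401 + 1698)*(-1548) + (½)*(-⅐)*(-14)) = -2115 + 1/(4099*(-1548) + 1) = -2115 + 1/(-6345252 + 1) = -2115 + 1/(-6345251) = -2115 - 1/6345251 = -13420205866/6345251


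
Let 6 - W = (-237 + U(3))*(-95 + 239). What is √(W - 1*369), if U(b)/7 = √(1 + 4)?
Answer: √(33765 - 1008*√5) ≈ 177.51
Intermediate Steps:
U(b) = 7*√5 (U(b) = 7*√(1 + 4) = 7*√5)
W = 34134 - 1008*√5 (W = 6 - (-237 + 7*√5)*(-95 + 239) = 6 - (-237 + 7*√5)*144 = 6 - (-34128 + 1008*√5) = 6 + (34128 - 1008*√5) = 34134 - 1008*√5 ≈ 31880.)
√(W - 1*369) = √((34134 - 1008*√5) - 1*369) = √((34134 - 1008*√5) - 369) = √(33765 - 1008*√5)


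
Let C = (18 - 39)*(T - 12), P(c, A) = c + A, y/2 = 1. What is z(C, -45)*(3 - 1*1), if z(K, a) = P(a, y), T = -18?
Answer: -86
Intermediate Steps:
y = 2 (y = 2*1 = 2)
P(c, A) = A + c
C = 630 (C = (18 - 39)*(-18 - 12) = -21*(-30) = 630)
z(K, a) = 2 + a
z(C, -45)*(3 - 1*1) = (2 - 45)*(3 - 1*1) = -43*(3 - 1) = -43*2 = -86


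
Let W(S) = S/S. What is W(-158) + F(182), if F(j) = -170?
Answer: -169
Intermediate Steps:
W(S) = 1
W(-158) + F(182) = 1 - 170 = -169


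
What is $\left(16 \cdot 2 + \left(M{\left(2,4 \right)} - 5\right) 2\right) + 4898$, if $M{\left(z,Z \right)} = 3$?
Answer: $4926$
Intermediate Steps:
$\left(16 \cdot 2 + \left(M{\left(2,4 \right)} - 5\right) 2\right) + 4898 = \left(16 \cdot 2 + \left(3 - 5\right) 2\right) + 4898 = \left(32 - 4\right) + 4898 = 28 + 4898 = 4926$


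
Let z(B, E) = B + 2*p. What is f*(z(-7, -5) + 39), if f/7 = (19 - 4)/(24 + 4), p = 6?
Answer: 165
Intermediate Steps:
z(B, E) = 12 + B (z(B, E) = B + 2*6 = B + 12 = 12 + B)
f = 15/4 (f = 7*((19 - 4)/(24 + 4)) = 7*(15/28) = 15/4 ≈ 3.7500)
f*(z(-7, -5) + 39) = 15*((12 - 7) + 39)/4 = 15*(5 + 39)/4 = (15/4)*44 = 165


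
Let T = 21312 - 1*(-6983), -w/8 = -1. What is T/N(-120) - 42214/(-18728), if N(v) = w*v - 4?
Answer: -15287952/564181 ≈ -27.098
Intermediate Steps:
w = 8 (w = -8*(-1) = 8)
T = 28295 (T = 21312 + 6983 = 28295)
N(v) = -4 + 8*v (N(v) = 8*v - 4 = -4 + 8*v)
T/N(-120) - 42214/(-18728) = 28295/(-4 + 8*(-120)) - 42214/(-18728) = 28295/(-4 - 960) - 42214*(-1/18728) = 28295/(-964) + 21107/9364 = 28295*(-1/964) + 21107/9364 = -28295/964 + 21107/9364 = -15287952/564181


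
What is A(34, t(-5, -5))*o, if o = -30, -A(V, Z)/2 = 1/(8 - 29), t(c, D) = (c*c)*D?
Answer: -20/7 ≈ -2.8571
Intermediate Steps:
t(c, D) = D*c² (t(c, D) = c²*D = D*c²)
A(V, Z) = 2/21 (A(V, Z) = -2/(8 - 29) = -2/(-21) = -2*(-1/21) = 2/21)
A(34, t(-5, -5))*o = (2/21)*(-30) = -20/7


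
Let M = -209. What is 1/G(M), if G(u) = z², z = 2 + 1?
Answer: ⅑ ≈ 0.11111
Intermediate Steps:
z = 3
G(u) = 9 (G(u) = 3² = 9)
1/G(M) = 1/9 = ⅑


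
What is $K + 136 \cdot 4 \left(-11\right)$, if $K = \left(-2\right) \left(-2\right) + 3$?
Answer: $-5977$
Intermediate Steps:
$K = 7$ ($K = 4 + 3 = 7$)
$K + 136 \cdot 4 \left(-11\right) = 7 + 136 \cdot 4 \left(-11\right) = 7 + 136 \left(-44\right) = 7 - 5984 = -5977$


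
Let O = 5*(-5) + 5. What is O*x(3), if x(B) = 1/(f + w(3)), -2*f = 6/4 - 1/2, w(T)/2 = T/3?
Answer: -40/3 ≈ -13.333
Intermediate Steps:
w(T) = 2*T/3 (w(T) = 2*(T/3) = 2*T/3)
f = -½ (f = -(6/4 - 1/2)/2 = -(6*(¼) - 1*½)/2 = -(3/2 - ½)/2 = -½*1 = -½ ≈ -0.50000)
x(B) = ⅔ (x(B) = 1/(-½ + (⅔)*3) = 1/(-½ + 2) = 1/(3/2) = ⅔)
O = -20 (O = -25 + 5 = -20)
O*x(3) = -20*⅔ = -40/3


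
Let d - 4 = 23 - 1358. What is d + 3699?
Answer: 2368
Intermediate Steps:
d = -1331 (d = 4 + (23 - 1358) = 4 - 1335 = -1331)
d + 3699 = -1331 + 3699 = 2368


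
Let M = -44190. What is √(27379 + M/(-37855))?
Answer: √1569432315037/7571 ≈ 165.47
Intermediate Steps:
√(27379 + M/(-37855)) = √(27379 - 44190/(-37855)) = √(27379 - 44190*(-1/37855)) = √(27379 + 8838/7571) = √(207295247/7571) = √1569432315037/7571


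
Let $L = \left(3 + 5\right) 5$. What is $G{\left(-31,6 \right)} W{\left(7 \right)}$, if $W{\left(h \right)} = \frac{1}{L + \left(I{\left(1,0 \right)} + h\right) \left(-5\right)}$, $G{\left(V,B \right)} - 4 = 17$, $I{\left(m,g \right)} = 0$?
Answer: $\frac{21}{5} \approx 4.2$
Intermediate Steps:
$G{\left(V,B \right)} = 21$ ($G{\left(V,B \right)} = 4 + 17 = 21$)
$L = 40$ ($L = 8 \cdot 5 = 40$)
$W{\left(h \right)} = \frac{1}{40 - 5 h}$ ($W{\left(h \right)} = \frac{1}{40 + \left(0 + h\right) \left(-5\right)} = \frac{1}{40 + h \left(-5\right)} = \frac{1}{40 - 5 h}$)
$G{\left(-31,6 \right)} W{\left(7 \right)} = 21 \left(- \frac{1}{-40 + 5 \cdot 7}\right) = 21 \left(- \frac{1}{-40 + 35}\right) = 21 \left(- \frac{1}{-5}\right) = 21 \left(\left(-1\right) \left(- \frac{1}{5}\right)\right) = 21 \cdot \frac{1}{5} = \frac{21}{5}$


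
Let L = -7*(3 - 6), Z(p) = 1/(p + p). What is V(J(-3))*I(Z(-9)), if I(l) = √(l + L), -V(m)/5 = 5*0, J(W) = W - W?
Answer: 0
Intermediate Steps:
J(W) = 0
Z(p) = 1/(2*p)
L = 21 (L = -7*(-3) = 21)
V(m) = 0 (V(m) = -25*0 = -5*0 = 0)
I(l) = √(21 + l) (I(l) = √(l + 21) = √(21 + l))
V(J(-3))*I(Z(-9)) = 0*√(21 + (½)/(-9)) = 0*√(21 + (½)*(-⅑)) = 0*√(21 - 1/18) = 0*√(377/18) = 0*(√754/6) = 0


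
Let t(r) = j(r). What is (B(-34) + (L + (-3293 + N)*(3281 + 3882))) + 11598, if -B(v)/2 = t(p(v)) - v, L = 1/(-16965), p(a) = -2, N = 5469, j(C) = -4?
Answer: 264623904089/16965 ≈ 1.5598e+7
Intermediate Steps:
t(r) = -4
L = -1/16965 ≈ -5.8945e-5
B(v) = 8 + 2*v (B(v) = -2*(-4 - v) = 8 + 2*v)
(B(-34) + (L + (-3293 + N)*(3281 + 3882))) + 11598 = ((8 + 2*(-34)) + (-1/16965 + (-3293 + 5469)*(3281 + 3882))) + 11598 = ((8 - 68) + (-1/16965 + 2176*7163)) + 11598 = (-60 + (-1/16965 + 15586688)) + 11598 = (-60 + 264428161919/16965) + 11598 = 264427144019/16965 + 11598 = 264623904089/16965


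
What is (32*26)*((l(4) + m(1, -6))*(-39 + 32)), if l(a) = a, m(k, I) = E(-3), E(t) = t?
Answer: -5824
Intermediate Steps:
m(k, I) = -3
(32*26)*((l(4) + m(1, -6))*(-39 + 32)) = (32*26)*((4 - 3)*(-39 + 32)) = 832*(1*(-7)) = 832*(-7) = -5824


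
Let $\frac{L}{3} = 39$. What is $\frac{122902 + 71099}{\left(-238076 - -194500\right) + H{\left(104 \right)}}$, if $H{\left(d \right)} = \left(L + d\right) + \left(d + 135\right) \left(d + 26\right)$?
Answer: $- \frac{64667}{4095} \approx -15.792$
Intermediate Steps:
$L = 117$ ($L = 3 \cdot 39 = 117$)
$H{\left(d \right)} = 117 + d + \left(26 + d\right) \left(135 + d\right)$ ($H{\left(d \right)} = \left(117 + d\right) + \left(d + 135\right) \left(d + 26\right) = \left(117 + d\right) + \left(135 + d\right) \left(26 + d\right) = \left(117 + d\right) + \left(26 + d\right) \left(135 + d\right) = 117 + d + \left(26 + d\right) \left(135 + d\right)$)
$\frac{122902 + 71099}{\left(-238076 - -194500\right) + H{\left(104 \right)}} = \frac{122902 + 71099}{\left(-238076 - -194500\right) + \left(3627 + 104^{2} + 162 \cdot 104\right)} = \frac{194001}{\left(-238076 + 194500\right) + \left(3627 + 10816 + 16848\right)} = \frac{194001}{-43576 + 31291} = \frac{194001}{-12285} = 194001 \left(- \frac{1}{12285}\right) = - \frac{64667}{4095}$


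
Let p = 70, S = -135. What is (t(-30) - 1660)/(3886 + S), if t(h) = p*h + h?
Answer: -3790/3751 ≈ -1.0104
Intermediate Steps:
t(h) = 71*h (t(h) = 70*h + h = 71*h)
(t(-30) - 1660)/(3886 + S) = (71*(-30) - 1660)/(3886 - 135) = (-2130 - 1660)/3751 = -3790*1/3751 = -3790/3751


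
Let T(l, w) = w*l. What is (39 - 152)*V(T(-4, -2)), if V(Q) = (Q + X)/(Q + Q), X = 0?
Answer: -113/2 ≈ -56.500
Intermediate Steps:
T(l, w) = l*w
V(Q) = ½ (V(Q) = (Q + 0)/(Q + Q) = Q/((2*Q)) = Q*(1/(2*Q)) = ½)
(39 - 152)*V(T(-4, -2)) = (39 - 152)*(½) = -113*½ = -113/2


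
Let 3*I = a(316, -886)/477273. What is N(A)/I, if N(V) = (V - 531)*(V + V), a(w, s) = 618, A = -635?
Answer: 353377701930/103 ≈ 3.4309e+9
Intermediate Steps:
I = 206/477273 (I = (618/477273)/3 = (618*(1/477273))/3 = (1/3)*(206/159091) = 206/477273 ≈ 0.00043162)
N(V) = 2*V*(-531 + V) (N(V) = (-531 + V)*(2*V) = 2*V*(-531 + V))
N(A)/I = (2*(-635)*(-531 - 635))/(206/477273) = (2*(-635)*(-1166))*(477273/206) = 1480820*(477273/206) = 353377701930/103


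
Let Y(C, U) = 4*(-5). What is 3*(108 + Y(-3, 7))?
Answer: 264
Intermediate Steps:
Y(C, U) = -20
3*(108 + Y(-3, 7)) = 3*(108 - 20) = 3*88 = 264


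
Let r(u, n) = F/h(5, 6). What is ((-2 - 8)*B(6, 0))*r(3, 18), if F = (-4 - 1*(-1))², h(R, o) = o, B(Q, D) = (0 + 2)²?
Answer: -60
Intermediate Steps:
B(Q, D) = 4 (B(Q, D) = 2² = 4)
F = 9 (F = (-4 + 1)² = (-3)² = 9)
r(u, n) = 3/2 (r(u, n) = 9/6 = 9*(⅙) = 3/2)
((-2 - 8)*B(6, 0))*r(3, 18) = ((-2 - 8)*4)*(3/2) = -10*4*(3/2) = -40*3/2 = -60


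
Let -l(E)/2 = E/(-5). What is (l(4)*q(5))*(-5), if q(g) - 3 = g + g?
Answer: -104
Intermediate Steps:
q(g) = 3 + 2*g (q(g) = 3 + (g + g) = 3 + 2*g)
l(E) = 2*E/5 (l(E) = -2*E/(-5) = -2*E*(-1)/5 = -(-2)*E/5 = 2*E/5)
(l(4)*q(5))*(-5) = (((2/5)*4)*(3 + 2*5))*(-5) = (8*(3 + 10)/5)*(-5) = ((8/5)*13)*(-5) = (104/5)*(-5) = -104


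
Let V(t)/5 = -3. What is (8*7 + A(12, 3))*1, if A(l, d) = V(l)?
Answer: 41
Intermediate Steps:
V(t) = -15 (V(t) = 5*(-3) = -15)
A(l, d) = -15
(8*7 + A(12, 3))*1 = (8*7 - 15)*1 = (56 - 15)*1 = 41*1 = 41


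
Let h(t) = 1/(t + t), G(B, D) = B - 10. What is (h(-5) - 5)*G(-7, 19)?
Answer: 867/10 ≈ 86.700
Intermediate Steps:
G(B, D) = -10 + B
h(t) = 1/(2*t)
(h(-5) - 5)*G(-7, 19) = ((½)/(-5) - 5)*(-10 - 7) = ((½)*(-⅕) - 5)*(-17) = (-⅒ - 5)*(-17) = -51/10*(-17) = 867/10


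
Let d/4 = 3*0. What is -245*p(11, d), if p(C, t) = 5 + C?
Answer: -3920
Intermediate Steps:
d = 0 (d = 4*(3*0) = 4*0 = 0)
-245*p(11, d) = -245*(5 + 11) = -245*16 = -3920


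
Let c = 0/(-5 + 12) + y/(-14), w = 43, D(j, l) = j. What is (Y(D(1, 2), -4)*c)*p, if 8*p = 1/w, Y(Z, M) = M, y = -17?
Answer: -17/1204 ≈ -0.014120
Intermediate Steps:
p = 1/344 (p = (⅛)/43 = (⅛)*(1/43) = 1/344 ≈ 0.0029070)
c = 17/14 (c = 0/(-5 + 12) - 17/(-14) = 0/7 - 17*(-1/14) = 0*(⅐) + 17/14 = 0 + 17/14 = 17/14 ≈ 1.2143)
(Y(D(1, 2), -4)*c)*p = -4*17/14*(1/344) = -34/7*1/344 = -17/1204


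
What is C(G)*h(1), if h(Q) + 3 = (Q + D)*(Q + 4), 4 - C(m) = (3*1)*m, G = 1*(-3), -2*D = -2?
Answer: 91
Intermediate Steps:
D = 1 (D = -½*(-2) = 1)
G = -3
C(m) = 4 - 3*m (C(m) = 4 - 3*1*m = 4 - 3*m)
h(Q) = -3 + (1 + Q)*(4 + Q) (h(Q) = -3 + (Q + 1)*(Q + 4) = -3 + (1 + Q)*(4 + Q))
C(G)*h(1) = (4 - 3*(-3))*(1 + 1² + 5*1) = (4 + 9)*(1 + 1 + 5) = 13*7 = 91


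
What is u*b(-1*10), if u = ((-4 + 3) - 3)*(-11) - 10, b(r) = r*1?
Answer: -340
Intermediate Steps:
b(r) = r
u = 34 (u = (-1 - 3)*(-11) - 10 = -4*(-11) - 10 = 44 - 10 = 34)
u*b(-1*10) = 34*(-1*10) = 34*(-10) = -340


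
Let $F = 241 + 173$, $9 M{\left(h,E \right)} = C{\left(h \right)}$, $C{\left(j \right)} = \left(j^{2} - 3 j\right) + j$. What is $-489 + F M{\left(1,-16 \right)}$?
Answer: $-535$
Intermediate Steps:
$C{\left(j \right)} = j^{2} - 2 j$
$M{\left(h,E \right)} = \frac{h \left(-2 + h\right)}{9}$
$F = 414$
$-489 + F M{\left(1,-16 \right)} = -489 + 414 \cdot \frac{1}{9} \cdot 1 \left(-2 + 1\right) = -489 + 414 \cdot \frac{1}{9} \cdot 1 \left(-1\right) = -489 + 414 \left(- \frac{1}{9}\right) = -489 - 46 = -535$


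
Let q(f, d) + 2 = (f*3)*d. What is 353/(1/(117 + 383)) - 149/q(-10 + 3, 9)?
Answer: 33711649/191 ≈ 1.7650e+5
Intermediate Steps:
q(f, d) = -2 + 3*d*f (q(f, d) = -2 + (f*3)*d = -2 + (3*f)*d = -2 + 3*d*f)
353/(1/(117 + 383)) - 149/q(-10 + 3, 9) = 353/(1/(117 + 383)) - 149/(-2 + 3*9*(-10 + 3)) = 353/(1/500) - 149/(-2 + 3*9*(-7)) = 353/(1/500) - 149/(-2 - 189) = 353*500 - 149/(-191) = 176500 - 149*(-1/191) = 176500 + 149/191 = 33711649/191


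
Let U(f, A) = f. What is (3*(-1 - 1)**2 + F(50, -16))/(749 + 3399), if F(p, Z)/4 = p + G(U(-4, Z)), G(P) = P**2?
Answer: 69/1037 ≈ 0.066538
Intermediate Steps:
F(p, Z) = 64 + 4*p (F(p, Z) = 4*(p + (-4)**2) = 4*(p + 16) = 4*(16 + p) = 64 + 4*p)
(3*(-1 - 1)**2 + F(50, -16))/(749 + 3399) = (3*(-1 - 1)**2 + (64 + 4*50))/(749 + 3399) = (3*(-2)**2 + (64 + 200))/4148 = (3*4 + 264)*(1/4148) = (12 + 264)*(1/4148) = 276*(1/4148) = 69/1037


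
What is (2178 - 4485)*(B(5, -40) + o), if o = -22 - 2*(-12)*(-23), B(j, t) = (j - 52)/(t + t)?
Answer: 105829011/80 ≈ 1.3229e+6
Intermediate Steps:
B(j, t) = (-52 + j)/(2*t) (B(j, t) = (-52 + j)/((2*t)) = (-52 + j)*(1/(2*t)) = (-52 + j)/(2*t))
o = -574 (o = -22 + 24*(-23) = -22 - 552 = -574)
(2178 - 4485)*(B(5, -40) + o) = (2178 - 4485)*((1/2)*(-52 + 5)/(-40) - 574) = -2307*((1/2)*(-1/40)*(-47) - 574) = -2307*(47/80 - 574) = -2307*(-45873/80) = 105829011/80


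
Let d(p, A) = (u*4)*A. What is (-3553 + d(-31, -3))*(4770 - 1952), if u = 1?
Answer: -10046170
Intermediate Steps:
d(p, A) = 4*A (d(p, A) = (1*4)*A = 4*A)
(-3553 + d(-31, -3))*(4770 - 1952) = (-3553 + 4*(-3))*(4770 - 1952) = (-3553 - 12)*2818 = -3565*2818 = -10046170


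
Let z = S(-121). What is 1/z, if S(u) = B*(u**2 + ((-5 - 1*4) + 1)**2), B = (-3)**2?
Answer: 1/132345 ≈ 7.5560e-6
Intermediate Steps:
B = 9
S(u) = 576 + 9*u**2 (S(u) = 9*(u**2 + ((-5 - 1*4) + 1)**2) = 9*(u**2 + ((-5 - 4) + 1)**2) = 9*(u**2 + (-9 + 1)**2) = 9*(u**2 + (-8)**2) = 9*(u**2 + 64) = 9*(64 + u**2) = 576 + 9*u**2)
z = 132345 (z = 576 + 9*(-121)**2 = 576 + 9*14641 = 576 + 131769 = 132345)
1/z = 1/132345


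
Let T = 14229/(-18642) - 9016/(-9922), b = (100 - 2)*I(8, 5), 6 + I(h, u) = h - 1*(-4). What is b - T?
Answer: 18122177863/30827654 ≈ 587.85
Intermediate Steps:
I(h, u) = -2 + h (I(h, u) = -6 + (h - 1*(-4)) = -6 + (h + 4) = -6 + (4 + h) = -2 + h)
b = 588 (b = (100 - 2)*(-2 + 8) = 98*6 = 588)
T = 4482689/30827654 (T = 14229*(-1/18642) - 9016*(-1/9922) = -4743/6214 + 4508/4961 = 4482689/30827654 ≈ 0.14541)
b - T = 588 - 1*4482689/30827654 = 588 - 4482689/30827654 = 18122177863/30827654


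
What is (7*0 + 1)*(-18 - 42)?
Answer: -60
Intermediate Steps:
(7*0 + 1)*(-18 - 42) = (0 + 1)*(-60) = 1*(-60) = -60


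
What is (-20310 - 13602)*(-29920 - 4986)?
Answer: 1183732272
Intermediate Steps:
(-20310 - 13602)*(-29920 - 4986) = -33912*(-34906) = 1183732272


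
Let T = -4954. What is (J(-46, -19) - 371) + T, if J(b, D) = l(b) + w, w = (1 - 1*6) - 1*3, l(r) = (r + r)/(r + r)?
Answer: -5332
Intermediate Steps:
l(r) = 1 (l(r) = (2*r)/((2*r)) = (2*r)*(1/(2*r)) = 1)
w = -8 (w = (1 - 6) - 3 = -5 - 3 = -8)
J(b, D) = -7 (J(b, D) = 1 - 8 = -7)
(J(-46, -19) - 371) + T = (-7 - 371) - 4954 = -378 - 4954 = -5332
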